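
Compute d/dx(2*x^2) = 4*x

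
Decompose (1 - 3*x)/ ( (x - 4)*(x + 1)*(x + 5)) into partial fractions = 4/(9*(x + 5)) - 1/(5*(x + 1)) - 11/(45*(x - 4))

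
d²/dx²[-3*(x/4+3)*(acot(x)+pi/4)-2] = (3 - 36*x)/(2*x^4 + 4*x^2 + 2)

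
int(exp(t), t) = exp(t) + C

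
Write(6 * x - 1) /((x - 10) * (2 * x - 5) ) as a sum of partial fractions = -28/(15*(2*x - 5)) + 59/(15*(x - 10))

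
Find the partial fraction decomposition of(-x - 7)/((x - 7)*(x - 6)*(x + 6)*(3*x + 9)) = 1/(1404*(x + 6)) - 2/(405*(x + 3)) + 13/(324*(x - 6)) - 7/(195*(x - 7))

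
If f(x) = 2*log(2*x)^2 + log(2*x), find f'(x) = (4*log(x) + 1 + 4*log(2))/x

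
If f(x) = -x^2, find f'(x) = -2*x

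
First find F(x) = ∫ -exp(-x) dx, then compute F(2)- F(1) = -exp(-1) + exp(-2)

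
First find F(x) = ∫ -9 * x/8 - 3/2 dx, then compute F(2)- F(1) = -51/16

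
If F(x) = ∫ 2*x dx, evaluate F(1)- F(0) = 1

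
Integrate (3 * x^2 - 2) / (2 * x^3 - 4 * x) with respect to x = log(x*(x^2 - 2))/2 + C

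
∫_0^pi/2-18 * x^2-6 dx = -3*pi^3/4 - 3*pi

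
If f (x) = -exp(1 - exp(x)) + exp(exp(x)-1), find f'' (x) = (-exp(2*x) + exp(x) + exp(x + 2*exp(x) - 2) + exp(2*x + 2*exp(x) - 2))*exp(1 - exp(x))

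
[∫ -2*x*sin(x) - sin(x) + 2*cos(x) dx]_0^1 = -1 + 3*cos(1)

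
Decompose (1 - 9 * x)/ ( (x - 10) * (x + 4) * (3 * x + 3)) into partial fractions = 37/(126*(x + 4)) - 10/(99*(x + 1)) - 89/(462*(x - 10))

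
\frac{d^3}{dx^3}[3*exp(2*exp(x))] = 6*exp(x + 2*exp(x)) + 36*exp(2*x + 2*exp(x)) + 24*exp(3*x + 2*exp(x))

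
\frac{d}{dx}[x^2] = 2*x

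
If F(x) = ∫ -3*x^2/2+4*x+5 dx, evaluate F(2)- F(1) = 15/2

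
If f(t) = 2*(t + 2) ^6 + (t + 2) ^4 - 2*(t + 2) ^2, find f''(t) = 60*t^4 + 480*t^3 + 1452*t^2 + 1968*t + 1004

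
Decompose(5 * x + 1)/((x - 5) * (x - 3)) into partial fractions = -8/(x - 3) + 13/(x - 5)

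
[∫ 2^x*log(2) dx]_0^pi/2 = -1 + 2^(pi/2)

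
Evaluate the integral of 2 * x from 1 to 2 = 3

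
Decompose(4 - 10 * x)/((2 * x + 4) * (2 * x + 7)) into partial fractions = -13/(2*x + 7) + 4/(x + 2)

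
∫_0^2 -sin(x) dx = -1 + cos(2)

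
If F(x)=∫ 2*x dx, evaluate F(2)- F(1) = 3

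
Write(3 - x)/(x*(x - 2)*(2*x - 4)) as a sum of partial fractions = -3/(8*(x - 2)) + 1/(4*(x - 2)^2) + 3/(8*x)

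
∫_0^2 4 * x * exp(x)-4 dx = -4 + 4*exp(2)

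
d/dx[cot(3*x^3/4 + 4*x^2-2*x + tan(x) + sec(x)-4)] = (-9*x^2/4 - 8*x - sin(x)/cos(x)^2 + 2 - 1/cos(x)^2)/sin(3*x^3/4 + 4*x^2 - 2*x + tan(x) - 4 + 1/cos(x))^2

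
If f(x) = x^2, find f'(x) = 2*x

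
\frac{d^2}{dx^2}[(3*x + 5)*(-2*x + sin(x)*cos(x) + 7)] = -6*x*sin(2*x) - 10*sin(2*x) + 6*cos(2*x) - 12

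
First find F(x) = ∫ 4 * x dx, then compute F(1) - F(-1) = 0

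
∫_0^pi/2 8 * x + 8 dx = -4 + 4*(1 + pi/2)^2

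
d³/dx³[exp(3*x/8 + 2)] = 27*exp(3*x/8 + 2)/512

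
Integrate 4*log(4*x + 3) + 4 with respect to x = (4*x + 3)*log(4*x + 3) + C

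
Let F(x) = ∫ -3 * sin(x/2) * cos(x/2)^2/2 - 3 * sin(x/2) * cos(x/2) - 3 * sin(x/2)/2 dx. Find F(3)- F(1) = -(cos(1/2) + 1)^3 + (cos(3/2) + 1)^3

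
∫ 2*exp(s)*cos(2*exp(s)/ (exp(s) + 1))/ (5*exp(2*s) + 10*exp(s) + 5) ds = sin(2*exp(s)/(exp(s) + 1))/5 + C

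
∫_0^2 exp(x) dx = -1 + exp(2)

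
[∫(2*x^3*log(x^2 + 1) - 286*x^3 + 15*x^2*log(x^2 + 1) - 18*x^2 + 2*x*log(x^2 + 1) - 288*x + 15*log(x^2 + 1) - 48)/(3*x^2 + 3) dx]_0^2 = -224 + 34*log(5)/3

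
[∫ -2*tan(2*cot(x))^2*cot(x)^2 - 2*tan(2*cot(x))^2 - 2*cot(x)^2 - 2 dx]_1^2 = -tan(2*cot(1)) + tan(2*cot(2))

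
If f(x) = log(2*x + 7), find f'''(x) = 16/(8*x^3 + 84*x^2 + 294*x + 343)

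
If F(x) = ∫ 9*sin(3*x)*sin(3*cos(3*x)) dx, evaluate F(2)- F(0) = cos(3*cos(6)) - cos(3)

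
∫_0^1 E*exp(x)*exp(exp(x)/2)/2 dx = -exp(3/2) + exp(1 + E/2)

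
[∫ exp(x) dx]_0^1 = -1 + E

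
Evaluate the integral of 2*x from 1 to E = -1 + exp(2)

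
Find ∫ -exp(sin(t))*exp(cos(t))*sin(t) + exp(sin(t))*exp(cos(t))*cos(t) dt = exp(sqrt(2)*sin(t + pi/4)) + C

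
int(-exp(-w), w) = exp(-w) + C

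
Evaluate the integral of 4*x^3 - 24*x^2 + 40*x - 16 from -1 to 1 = -48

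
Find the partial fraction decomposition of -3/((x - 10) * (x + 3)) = 3/(13*(x + 3)) - 3/(13*(x - 10))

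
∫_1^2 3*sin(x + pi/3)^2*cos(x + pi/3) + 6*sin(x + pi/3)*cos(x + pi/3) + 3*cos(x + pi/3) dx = -(sin(1 + pi/3) + 1)^3 + (sin(pi/3 + 2) + 1)^3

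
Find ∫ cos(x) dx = sin(x) + C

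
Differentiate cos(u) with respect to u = -sin(u)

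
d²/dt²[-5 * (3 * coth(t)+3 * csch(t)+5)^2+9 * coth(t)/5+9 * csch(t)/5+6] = -3*(1235*sinh(t) + 988*sinh(2*t) + 247*sinh(3*t) + 3450*cosh(t) + 1200*cosh(2*t) + 150*cosh(3*t) + 2400)/(5*(cosh(2*t) - 1)^2)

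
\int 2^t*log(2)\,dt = 2^t + C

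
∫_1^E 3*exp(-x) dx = -3*exp(-E) + 3*exp(-1)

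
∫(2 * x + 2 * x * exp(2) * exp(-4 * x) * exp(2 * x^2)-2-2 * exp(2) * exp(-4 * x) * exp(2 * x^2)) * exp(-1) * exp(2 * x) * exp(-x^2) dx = 2*sinh(x^2 - 2*x + 1) + C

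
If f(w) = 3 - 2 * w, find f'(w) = -2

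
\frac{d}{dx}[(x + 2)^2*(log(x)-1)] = (2*x^2*log(x) - x^2 + 4*x*log(x) + 4)/x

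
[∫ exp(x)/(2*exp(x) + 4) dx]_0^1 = -log(3)/2 + log(2 + E)/2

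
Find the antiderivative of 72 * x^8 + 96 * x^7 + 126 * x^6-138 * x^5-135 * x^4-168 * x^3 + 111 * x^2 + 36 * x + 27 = 8*x^9 + 12*x^8 + 18*x^7 - 23*x^6 - 27*x^5 - 42*x^4 + 37*x^3 + 18*x^2 + 27*x + C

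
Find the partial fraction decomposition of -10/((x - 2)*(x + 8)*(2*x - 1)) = 40/(51*(2*x - 1)) - 1/(17*(x + 8)) - 1/(3*(x - 2))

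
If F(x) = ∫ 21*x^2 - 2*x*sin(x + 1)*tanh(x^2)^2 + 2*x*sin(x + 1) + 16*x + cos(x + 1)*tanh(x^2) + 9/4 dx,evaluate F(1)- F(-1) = sin(2)*tanh(1) + 37/2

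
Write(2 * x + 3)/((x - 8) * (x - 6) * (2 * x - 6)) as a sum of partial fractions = 3/(10*(x - 3)) - 5/(4*(x - 6)) + 19/(20*(x - 8))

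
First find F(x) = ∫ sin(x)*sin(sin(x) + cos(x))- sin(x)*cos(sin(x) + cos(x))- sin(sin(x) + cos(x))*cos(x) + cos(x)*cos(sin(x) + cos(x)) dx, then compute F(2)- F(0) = sqrt(2)*(-sin(pi/4 + 1) + sin(sqrt(2)*sin(pi/4 + 2) + pi/4))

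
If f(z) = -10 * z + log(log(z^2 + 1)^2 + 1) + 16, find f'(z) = (-10*z^2*log(z^2 + 1)^2 - 10*z^2 + 4*z*log(z^2 + 1) - 10*log(z^2 + 1)^2 - 10)/(z^2*log(z^2 + 1)^2 + z^2 + log(z^2 + 1)^2 + 1)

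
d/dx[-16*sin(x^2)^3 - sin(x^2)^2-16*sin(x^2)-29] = 4*x*(-sin(x^2) + 24*cos(x^2)^2 - 32)*cos(x^2)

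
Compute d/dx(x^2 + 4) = 2*x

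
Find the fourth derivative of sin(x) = sin(x)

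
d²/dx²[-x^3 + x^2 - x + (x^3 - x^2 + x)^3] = 72*x^7 - 168*x^6 + 252*x^5 - 210*x^4 + 120*x^3 - 36*x^2 + 2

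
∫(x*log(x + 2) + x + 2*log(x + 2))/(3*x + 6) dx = x*log(x + 2)/3 + C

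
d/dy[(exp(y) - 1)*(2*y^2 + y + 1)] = 2*y^2*exp(y) + 5*y*exp(y) - 4*y + 2*exp(y) - 1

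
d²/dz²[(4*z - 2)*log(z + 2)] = (4*z + 18)/(z^2 + 4*z + 4)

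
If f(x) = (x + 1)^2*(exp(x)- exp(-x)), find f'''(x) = (x^2*exp(2*x) + x^2 + 8*x*exp(2*x) - 4*x + 13*exp(2*x) + 1)*exp(-x)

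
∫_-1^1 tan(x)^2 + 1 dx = 2*tan(1)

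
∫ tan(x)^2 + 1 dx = tan(x) + C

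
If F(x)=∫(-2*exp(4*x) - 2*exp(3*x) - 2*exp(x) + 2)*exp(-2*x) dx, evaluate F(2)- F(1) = -(-exp(-2) + exp(2))^2 - 2*exp(2) - 2*exp(-1) + 2*exp(-2) + 2*E + (E - exp(-1))^2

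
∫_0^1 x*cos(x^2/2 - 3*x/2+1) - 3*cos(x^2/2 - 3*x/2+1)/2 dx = -sin(1)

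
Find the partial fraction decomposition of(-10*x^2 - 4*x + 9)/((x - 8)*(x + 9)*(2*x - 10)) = -45/(28*(x + 9)) + 87/(28*(x - 5)) - 13/(2*(x - 8))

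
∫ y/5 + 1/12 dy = y^2/10 + y/12 + C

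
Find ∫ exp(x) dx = exp(x) + C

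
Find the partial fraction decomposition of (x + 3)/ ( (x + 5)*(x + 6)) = 3/(x + 6) - 2/(x + 5)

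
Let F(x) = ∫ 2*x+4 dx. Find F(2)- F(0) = 12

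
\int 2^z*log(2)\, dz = 2^z + C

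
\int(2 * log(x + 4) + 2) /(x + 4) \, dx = (log(x + 4) + 1)^2 + C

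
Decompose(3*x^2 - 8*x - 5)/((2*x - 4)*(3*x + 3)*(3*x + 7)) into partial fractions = 45/(52*(3*x + 7)) - 1/(12*(x + 1)) - 1/(26*(x - 2))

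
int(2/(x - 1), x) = log(2*(x - 1)^2) + C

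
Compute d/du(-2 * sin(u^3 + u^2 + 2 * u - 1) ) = -2*(3*u^2 + 2*u + 2)*cos(u^3 + u^2 + 2*u - 1)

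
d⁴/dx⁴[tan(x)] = 24*tan(x)^5 + 40*tan(x)^3 + 16*tan(x)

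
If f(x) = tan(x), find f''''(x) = 24*tan(x)^5 + 40*tan(x)^3 + 16*tan(x)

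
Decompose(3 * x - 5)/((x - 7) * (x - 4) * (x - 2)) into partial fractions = 1/(10*(x - 2)) - 7/(6*(x - 4)) + 16/(15*(x - 7))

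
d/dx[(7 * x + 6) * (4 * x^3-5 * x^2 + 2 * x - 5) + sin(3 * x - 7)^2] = 112*x^3 - 33*x^2 - 32*x + 3*sin(6*x - 14) - 23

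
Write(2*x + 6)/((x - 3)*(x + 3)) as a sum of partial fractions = 2/(x - 3)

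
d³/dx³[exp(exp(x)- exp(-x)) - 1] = (exp(exp(x) - exp(-x)) - 3*exp(x + exp(x) - exp(-x)) + 4*exp(2*x + exp(x) - exp(-x)) + 4*exp(4*x + exp(x) - exp(-x)) + 3*exp(5*x + exp(x) - exp(-x)) + exp(6*x + exp(x) - exp(-x)))*exp(-3*x)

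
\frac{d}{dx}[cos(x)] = -sin(x)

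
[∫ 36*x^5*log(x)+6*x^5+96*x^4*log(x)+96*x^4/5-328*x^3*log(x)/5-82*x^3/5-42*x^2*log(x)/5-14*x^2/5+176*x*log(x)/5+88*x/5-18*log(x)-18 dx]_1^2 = 748*log(2)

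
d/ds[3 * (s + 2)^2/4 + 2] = 3*s/2 + 3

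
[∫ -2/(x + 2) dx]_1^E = -2*log(2 + E) + 2*log(3)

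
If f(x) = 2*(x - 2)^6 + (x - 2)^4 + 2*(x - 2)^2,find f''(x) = 60*x^4 - 480*x^3 + 1452*x^2 - 1968*x + 1012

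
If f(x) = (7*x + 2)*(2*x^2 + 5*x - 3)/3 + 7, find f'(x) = 14*x^2 + 26*x - 11/3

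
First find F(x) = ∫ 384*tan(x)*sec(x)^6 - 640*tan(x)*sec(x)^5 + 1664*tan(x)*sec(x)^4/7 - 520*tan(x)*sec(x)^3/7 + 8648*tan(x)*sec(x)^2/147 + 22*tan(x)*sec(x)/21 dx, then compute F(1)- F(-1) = 0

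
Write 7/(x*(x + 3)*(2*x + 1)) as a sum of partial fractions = -28/(5*(2*x + 1)) + 7/(15*(x + 3)) + 7/(3*x)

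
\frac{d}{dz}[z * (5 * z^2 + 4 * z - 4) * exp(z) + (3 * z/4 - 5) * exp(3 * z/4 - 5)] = 5*z^3*exp(z) + 19*z^2*exp(z) + 4*z*exp(z) + 9*z*exp(3*z/4 - 5)/16 - 4*exp(z) - 3*exp(3*z/4 - 5)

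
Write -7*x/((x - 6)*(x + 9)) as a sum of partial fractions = -21/(5*(x + 9)) - 14/(5*(x - 6))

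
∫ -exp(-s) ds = exp(-s) + C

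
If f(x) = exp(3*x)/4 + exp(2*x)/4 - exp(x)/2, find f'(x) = 3*exp(3*x)/4 + exp(2*x)/2 - exp(x)/2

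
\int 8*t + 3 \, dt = 4*t^2 + 3*t + C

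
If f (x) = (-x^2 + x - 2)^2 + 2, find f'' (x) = 12*x^2 - 12*x + 10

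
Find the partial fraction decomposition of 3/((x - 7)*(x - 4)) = -1/(x - 4) + 1/(x - 7)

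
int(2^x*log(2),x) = 2^x + C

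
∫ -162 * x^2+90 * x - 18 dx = -54*x^3 + 45*x^2 - 18*x + C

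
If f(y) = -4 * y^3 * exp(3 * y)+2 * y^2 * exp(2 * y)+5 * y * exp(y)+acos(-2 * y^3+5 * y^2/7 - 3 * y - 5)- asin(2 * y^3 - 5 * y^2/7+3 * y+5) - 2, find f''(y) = -36*y^3*exp(3*y) - 72*y^2*exp(3*y) + 8*y^2*exp(2*y) - 24*y*exp(3*y) + 16*y*exp(2*y) + 5*y*exp(y) + 4*exp(2*y) + 10*exp(y)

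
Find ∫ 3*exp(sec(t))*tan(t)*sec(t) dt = 3*exp(sec(t)) + C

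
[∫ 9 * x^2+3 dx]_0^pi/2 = 3*pi/2 + 3*pi^3/8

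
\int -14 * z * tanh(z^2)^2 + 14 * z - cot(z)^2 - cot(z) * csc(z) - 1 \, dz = cot(z) + 7*tanh(z^2) + csc(z) + C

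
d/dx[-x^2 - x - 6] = -2*x - 1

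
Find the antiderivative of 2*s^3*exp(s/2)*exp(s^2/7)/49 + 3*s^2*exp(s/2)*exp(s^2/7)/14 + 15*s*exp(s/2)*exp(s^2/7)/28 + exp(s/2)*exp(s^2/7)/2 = s*(2*s + 7)*exp(s*(2*s + 7)/14)/14 + C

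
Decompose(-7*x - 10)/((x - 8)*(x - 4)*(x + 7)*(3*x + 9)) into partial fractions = -13/(660*(x + 7)) + 1/(84*(x + 3)) + 19/(462*(x - 4)) - 1/(30*(x - 8))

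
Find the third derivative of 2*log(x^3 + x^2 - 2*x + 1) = (12*x^6 + 24*x^5 + 48*x^4 - 100*x^3 - 60*x^2 + 48*x + 4)/(x^9 + 3*x^8 - 3*x^7 - 8*x^6 + 12*x^5 + 3*x^4 - 17*x^3 + 15*x^2 - 6*x + 1)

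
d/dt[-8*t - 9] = -8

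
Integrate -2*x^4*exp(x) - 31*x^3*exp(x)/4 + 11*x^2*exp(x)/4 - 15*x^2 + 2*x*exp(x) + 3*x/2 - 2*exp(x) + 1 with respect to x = x*(-20*x^2 + 3*x - (8*x^3 - x^2 - 8*x + 8)*exp(x) + 4)/4 + C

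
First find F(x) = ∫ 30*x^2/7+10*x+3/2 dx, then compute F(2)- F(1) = 53/2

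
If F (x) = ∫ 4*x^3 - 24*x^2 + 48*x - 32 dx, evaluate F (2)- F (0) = -16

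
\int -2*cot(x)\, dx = 2*log(csc(x)) + C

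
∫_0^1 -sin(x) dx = -1 + cos(1)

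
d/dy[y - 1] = 1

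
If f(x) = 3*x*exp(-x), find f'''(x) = (9 - 3*x)*exp(-x)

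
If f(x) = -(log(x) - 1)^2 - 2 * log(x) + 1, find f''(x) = (2*log(x) - 2)/x^2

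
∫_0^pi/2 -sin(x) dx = -1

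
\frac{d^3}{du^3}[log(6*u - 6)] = 2/(u^3 - 3*u^2 + 3*u - 1)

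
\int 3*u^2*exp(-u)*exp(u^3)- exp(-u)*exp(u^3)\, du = exp(u*(u^2 - 1)) + C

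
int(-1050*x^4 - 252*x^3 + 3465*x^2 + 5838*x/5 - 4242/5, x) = -210*x^5 - 63*x^4 + 1155*x^3 + 2919*x^2/5 - 4242*x/5 + C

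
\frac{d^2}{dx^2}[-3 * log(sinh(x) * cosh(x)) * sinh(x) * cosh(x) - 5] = -(3*(cosh(4*x) - 1)*log(sinh(2*x)/2)/2 + 3*sinh(x)^4 + 3*cosh(x)^4 + 9*cosh(4*x)/4 - 9/4)/(sinh(x)*cosh(x))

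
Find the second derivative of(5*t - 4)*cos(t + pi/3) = -5*t*cos(t + pi/3) - 10*sin(t + pi/3) + 4*cos(t + pi/3)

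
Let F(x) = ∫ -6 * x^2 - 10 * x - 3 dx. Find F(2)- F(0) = -42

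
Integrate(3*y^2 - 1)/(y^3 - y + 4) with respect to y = log(y^3 - y + 4) + C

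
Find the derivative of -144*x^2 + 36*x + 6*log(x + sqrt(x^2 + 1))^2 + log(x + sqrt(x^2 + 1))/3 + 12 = (-864*x^3 - 864*x^2*sqrt(x^2 + 1) + 108*x^2 + 108*x*sqrt(x^2 + 1) + 36*x*log(x + sqrt(x^2 + 1)) - 863*x + 36*sqrt(x^2 + 1)*log(x + sqrt(x^2 + 1)) + sqrt(x^2 + 1) + 108)/(3*x^2 + 3*x*sqrt(x^2 + 1) + 3)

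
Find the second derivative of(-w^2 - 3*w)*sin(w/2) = w^2*sin(w/2)/4 + 3*w*sin(w/2)/4 - 2*w*cos(w/2) - 2*sin(w/2) - 3*cos(w/2)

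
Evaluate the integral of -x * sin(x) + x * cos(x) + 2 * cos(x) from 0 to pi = -pi - 2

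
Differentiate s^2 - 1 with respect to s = 2*s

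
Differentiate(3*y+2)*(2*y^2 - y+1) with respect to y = 18*y^2 + 2*y + 1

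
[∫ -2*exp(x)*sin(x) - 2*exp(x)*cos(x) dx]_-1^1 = -2*(exp(-1) + E)*sin(1)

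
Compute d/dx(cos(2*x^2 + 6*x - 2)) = -2*(2*x + 3)*sin(2*(x^2 + 3*x - 1))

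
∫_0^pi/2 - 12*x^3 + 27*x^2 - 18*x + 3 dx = -3*pi*(-1 + pi/2)^3/2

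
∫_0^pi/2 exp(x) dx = -1 + exp(pi/2)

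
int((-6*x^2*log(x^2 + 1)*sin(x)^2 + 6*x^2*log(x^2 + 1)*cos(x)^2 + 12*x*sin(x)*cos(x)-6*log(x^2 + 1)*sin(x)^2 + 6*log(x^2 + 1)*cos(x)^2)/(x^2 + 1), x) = 3*log(x^2 + 1)*sin(2*x) + C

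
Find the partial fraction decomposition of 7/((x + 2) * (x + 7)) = -7/(5*(x + 7)) + 7/(5*(x + 2))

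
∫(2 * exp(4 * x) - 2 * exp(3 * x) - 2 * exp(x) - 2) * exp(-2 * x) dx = -4*sinh(x) + 2*cosh(2*x) + C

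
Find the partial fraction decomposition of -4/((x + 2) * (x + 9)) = 4/(7*(x + 9)) - 4/(7*(x + 2))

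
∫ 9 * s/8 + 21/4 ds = 9*s^2/16 + 21*s/4 + C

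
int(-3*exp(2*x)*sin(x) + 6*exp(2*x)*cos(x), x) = 3*exp(2*x)*cos(x) + C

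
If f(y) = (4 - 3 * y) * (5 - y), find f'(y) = 6*y - 19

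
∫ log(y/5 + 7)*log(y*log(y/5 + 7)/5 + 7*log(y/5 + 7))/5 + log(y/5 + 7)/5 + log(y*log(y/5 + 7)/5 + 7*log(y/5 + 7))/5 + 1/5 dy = (y + 35)*log((y + 35)*log(y/5 + 7)/5)*log(y/5 + 7)/5 + C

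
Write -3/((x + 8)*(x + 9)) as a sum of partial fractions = 3/(x + 9) - 3/(x + 8)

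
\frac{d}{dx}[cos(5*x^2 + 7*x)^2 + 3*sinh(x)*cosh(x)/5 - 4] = -10*x*sin(2*x*(5*x + 7)) - 7*sin(2*x*(5*x + 7)) + 3*cosh(2*x)/5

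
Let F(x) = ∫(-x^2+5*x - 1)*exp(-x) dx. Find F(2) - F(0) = 2 - 4*exp(-2)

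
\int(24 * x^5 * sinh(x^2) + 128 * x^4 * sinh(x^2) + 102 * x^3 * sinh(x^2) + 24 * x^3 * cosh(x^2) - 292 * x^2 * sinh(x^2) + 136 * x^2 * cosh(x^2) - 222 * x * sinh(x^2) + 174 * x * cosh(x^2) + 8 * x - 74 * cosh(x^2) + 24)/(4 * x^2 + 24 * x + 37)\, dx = -(-3*x^2 + 2*x + 3)*cosh(x^2) + log(4*(x + 3)^2 + 1) + C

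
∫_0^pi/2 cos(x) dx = 1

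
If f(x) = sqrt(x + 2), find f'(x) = 1/(2*sqrt(x + 2))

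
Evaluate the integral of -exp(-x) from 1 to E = -exp(-1) + exp(-E)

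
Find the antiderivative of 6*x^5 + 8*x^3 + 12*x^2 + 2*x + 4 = x^6 + 2*x^4 + 4*x^3 + x^2 + 4*x + C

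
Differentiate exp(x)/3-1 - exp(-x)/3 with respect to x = (exp(2*x) + 1)*exp(-x)/3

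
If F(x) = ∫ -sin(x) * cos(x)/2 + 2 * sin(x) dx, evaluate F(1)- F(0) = -9/4 + (-2 + cos(1)/2)^2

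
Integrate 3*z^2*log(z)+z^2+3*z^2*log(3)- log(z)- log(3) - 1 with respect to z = z*(z^2 - 1)*log(3*z) + C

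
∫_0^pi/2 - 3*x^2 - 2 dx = -pi^3/8 - pi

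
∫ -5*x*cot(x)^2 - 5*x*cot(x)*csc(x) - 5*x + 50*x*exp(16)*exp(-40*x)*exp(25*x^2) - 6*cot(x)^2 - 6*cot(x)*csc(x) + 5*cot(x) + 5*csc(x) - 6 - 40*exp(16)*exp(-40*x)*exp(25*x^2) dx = (5*x + 6)*(cot(x) + csc(x)) + exp((5*x - 4)^2) + C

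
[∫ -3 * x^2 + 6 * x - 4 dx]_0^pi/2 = -pi/2 - 1 - (-1 + pi/2)^3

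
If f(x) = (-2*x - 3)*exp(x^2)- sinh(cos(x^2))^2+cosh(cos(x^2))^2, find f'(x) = -4*x^2*exp(x^2) - 6*x*exp(x^2) - 2*exp(x^2)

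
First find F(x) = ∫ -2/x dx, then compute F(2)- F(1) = -2*log(2)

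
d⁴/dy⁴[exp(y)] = exp(y)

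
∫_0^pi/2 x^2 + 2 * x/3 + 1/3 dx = pi/6 + pi^2/12 + pi^3/24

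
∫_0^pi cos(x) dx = 0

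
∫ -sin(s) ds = cos(s) + C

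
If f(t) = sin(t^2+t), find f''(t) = -4*t^2*sin(t^2 + t) - 4*t*sin(t^2 + t) - sin(t^2 + t) + 2*cos(t^2 + t)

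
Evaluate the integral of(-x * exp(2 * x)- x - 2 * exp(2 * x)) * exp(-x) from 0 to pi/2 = (-pi/2 - 1)*(-exp(-pi/2) + exp(pi/2))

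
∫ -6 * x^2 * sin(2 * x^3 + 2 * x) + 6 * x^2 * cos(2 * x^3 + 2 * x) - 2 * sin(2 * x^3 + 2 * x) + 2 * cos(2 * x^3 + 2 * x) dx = sqrt(2)*sin(2*x^3 + 2*x + pi/4) + C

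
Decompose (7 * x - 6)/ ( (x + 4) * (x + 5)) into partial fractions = 41/(x + 5) - 34/(x + 4)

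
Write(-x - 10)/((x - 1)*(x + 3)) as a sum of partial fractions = 7/(4*(x + 3)) - 11/(4*(x - 1))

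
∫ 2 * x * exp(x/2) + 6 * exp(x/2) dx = 4*(x + 1)*exp(x/2) + C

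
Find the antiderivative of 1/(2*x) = log(2*x)/2 + C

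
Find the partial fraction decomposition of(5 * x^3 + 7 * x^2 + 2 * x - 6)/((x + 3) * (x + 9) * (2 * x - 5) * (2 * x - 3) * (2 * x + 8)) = -79/(2772*(2*x - 3)) + 967/(13156*(2*x - 5)) - 517/(4830*(x + 9)) + 111/(715*(x + 4)) - 7/(99*(x + 3))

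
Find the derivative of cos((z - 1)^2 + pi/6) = 2*(1 - z)*sin(z^2 - 2*z + pi/6 + 1)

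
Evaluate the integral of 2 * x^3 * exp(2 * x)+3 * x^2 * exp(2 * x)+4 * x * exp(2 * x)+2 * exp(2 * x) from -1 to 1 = 3*exp(-2) + 3*exp(2)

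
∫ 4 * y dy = 2*y^2 + C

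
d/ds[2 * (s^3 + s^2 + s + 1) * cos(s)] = -2*s^3*sin(s) - 2*s^2*sin(s) + 6*s^2*cos(s) - 2*s*sin(s) + 4*s*cos(s) - 2*sin(s) + 2*cos(s)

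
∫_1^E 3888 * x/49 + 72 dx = -6648/49 + 72*E/7 + 6*(-18*E/7 - 2)^2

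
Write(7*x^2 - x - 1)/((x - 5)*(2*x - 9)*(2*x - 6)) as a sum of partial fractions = -545/(6*(2*x - 9)) + 59/(12*(x - 3)) + 169/(4*(x - 5))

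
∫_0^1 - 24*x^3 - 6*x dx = -9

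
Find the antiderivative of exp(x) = exp(x) + C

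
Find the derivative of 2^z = 2^z*log(2)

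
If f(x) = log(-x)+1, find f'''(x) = 2/x^3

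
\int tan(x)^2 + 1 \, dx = tan(x) + C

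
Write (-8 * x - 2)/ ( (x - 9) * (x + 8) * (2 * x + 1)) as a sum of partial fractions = -8/(285*(2*x + 1)) + 62/(255*(x + 8)) - 74/(323*(x - 9))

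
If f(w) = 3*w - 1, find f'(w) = 3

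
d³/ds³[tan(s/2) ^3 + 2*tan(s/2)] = 15*tan(s/2)^6/2 + 63*tan(s/2)^4/4 + 19*tan(s/2)^2/2 + 5/4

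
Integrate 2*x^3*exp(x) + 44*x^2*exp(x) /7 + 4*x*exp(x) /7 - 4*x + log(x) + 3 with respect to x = x*(2*x*(7*x + 1)*exp(x) - 14*x + 7*log(x) + 14)/7 + C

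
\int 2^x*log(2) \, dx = 2^x + C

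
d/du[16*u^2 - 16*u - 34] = 32*u - 16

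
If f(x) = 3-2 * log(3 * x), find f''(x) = 2/x^2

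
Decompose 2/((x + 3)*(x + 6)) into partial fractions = -2/(3*(x + 6)) + 2/(3*(x + 3))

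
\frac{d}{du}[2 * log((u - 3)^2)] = 4/(u - 3)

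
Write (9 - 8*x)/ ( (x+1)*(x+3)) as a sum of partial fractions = -33/(2*(x + 3)) + 17/(2*(x + 1))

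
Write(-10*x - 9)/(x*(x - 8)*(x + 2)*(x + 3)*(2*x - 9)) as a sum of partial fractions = 32/(455*(2*x - 9)) + 7/(165*(x + 3)) - 11/(260*(x + 2)) - 89/(6160*(x - 8)) - 1/(48*x)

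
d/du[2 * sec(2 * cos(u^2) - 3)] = -8*u*sin(u^2)*tan(2*cos(u^2) - 3)*sec(2*cos(u^2) - 3)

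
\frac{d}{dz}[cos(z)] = -sin(z)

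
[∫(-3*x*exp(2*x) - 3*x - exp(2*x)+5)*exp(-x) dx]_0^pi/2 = (2 - 3*pi/2)*(-exp(-pi/2) + exp(pi/2))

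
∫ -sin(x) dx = cos(x) + C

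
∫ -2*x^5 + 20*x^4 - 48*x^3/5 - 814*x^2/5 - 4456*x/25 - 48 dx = -x^6/3 + 4*x^5 - 12*x^4/5 - 814*x^3/15 - 2228*x^2/25 - 48*x + C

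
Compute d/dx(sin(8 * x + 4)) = 8*cos(8*x + 4)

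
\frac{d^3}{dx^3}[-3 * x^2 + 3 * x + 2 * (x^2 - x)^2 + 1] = 48*x - 24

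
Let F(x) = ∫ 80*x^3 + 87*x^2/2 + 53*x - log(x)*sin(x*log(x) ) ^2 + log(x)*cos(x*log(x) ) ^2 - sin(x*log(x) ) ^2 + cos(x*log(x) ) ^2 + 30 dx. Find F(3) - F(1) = sin(6*log(3))/2 + 2249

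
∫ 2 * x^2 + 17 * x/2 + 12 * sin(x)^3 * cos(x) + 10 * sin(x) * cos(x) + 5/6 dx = (x + 6)*(8*x^2 + 3*x - 8)/12 + 3*sin(x)^4 + 5*sin(x)^2 + C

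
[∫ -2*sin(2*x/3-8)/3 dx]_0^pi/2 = -cos(pi/3 + 8)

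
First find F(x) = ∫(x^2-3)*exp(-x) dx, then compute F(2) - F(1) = -7*exp(-2) + 2*exp(-1)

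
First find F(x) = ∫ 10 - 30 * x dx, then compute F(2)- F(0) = -40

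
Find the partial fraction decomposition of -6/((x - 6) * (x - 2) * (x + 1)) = -2/(7*(x + 1)) + 1/(2*(x - 2)) - 3/(14*(x - 6))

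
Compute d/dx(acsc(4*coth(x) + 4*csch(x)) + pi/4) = 1/(sqrt((15*cosh(x)^2 + 32*cosh(x) + 17)/(cosh(x)^2 + 2*cosh(x) + 1))*(cosh(x) + 1))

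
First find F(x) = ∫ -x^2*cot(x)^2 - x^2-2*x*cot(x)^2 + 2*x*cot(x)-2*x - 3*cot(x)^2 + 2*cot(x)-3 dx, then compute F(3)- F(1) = 18*cot(3) - 6*cot(1)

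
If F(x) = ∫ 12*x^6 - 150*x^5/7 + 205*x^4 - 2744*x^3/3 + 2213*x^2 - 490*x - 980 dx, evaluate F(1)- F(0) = -4738/7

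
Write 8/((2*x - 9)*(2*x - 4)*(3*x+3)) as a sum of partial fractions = 16/(165*(2*x - 9)) + 4/(99*(x + 1)) - 4/(45*(x - 2))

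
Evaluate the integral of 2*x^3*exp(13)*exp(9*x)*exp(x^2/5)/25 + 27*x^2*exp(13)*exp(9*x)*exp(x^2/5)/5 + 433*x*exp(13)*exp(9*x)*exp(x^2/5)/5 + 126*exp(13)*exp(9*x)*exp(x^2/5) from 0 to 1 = -13*exp(13) + 111*exp(111/5)/5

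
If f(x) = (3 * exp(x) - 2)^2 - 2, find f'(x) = 18*exp(2*x) - 12*exp(x)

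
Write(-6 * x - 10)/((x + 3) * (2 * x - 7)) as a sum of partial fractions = -62/(13*(2*x - 7)) - 8/(13*(x + 3))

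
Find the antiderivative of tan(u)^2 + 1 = tan(u) + C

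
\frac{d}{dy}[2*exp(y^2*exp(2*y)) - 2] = 4*y^2*exp(y^2*exp(2*y) + 2*y) + 4*y*exp(y^2*exp(2*y) + 2*y)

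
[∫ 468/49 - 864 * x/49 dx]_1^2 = -828/49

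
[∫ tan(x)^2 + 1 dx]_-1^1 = 2*tan(1)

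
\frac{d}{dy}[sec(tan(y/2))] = sin(tan(y/2))/(2*cos(y/2)^2*cos(tan(y/2))^2)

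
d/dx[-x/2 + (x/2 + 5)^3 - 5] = 3*x^2/8 + 15*x/2 + 37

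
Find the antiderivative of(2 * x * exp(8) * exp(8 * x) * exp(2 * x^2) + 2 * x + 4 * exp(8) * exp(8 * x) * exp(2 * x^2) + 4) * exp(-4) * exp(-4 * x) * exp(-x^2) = 2*sinh((x + 2)^2) + C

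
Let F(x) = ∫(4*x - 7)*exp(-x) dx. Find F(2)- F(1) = -5*exp(-2) + exp(-1)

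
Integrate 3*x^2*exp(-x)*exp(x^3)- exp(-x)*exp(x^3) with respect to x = exp(x*(x^2 - 1)) + C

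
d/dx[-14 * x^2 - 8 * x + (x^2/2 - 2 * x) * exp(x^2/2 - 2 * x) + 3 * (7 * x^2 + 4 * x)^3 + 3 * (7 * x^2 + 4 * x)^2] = 6174*x^5 + 8820*x^4 + x^3*exp(x^2/2 - 2*x)/2 + 4620*x^3 - 3*x^2*exp(x^2/2 - 2*x) + 1080*x^2 + 5*x*exp(x^2/2 - 2*x) + 68*x - 2*exp(x^2/2 - 2*x) - 8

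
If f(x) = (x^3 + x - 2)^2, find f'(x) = 6*x^5 + 8*x^3 - 12*x^2 + 2*x - 4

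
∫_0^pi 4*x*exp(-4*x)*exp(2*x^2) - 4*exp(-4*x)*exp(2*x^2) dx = -1 + exp(-4*pi + 2*pi^2)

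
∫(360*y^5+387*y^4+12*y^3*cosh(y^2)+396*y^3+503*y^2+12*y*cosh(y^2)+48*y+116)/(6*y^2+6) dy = (3*y + 4)*(30*y^3 + 3*y^2 + 2*y + 36)/6 + log(y^2 + 1) + sinh(y^2) + C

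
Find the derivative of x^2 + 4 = 2*x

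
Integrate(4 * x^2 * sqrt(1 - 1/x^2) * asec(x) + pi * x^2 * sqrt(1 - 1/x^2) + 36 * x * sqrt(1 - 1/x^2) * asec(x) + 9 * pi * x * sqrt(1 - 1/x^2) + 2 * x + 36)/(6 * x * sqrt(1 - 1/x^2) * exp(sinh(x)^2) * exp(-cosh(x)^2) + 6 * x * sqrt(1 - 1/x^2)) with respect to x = E*x*(x + 18)*(4*asec(x) + pi)/(12*(1 + E)) + C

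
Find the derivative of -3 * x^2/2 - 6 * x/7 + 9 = -3*x - 6/7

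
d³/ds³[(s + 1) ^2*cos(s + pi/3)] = s^2*sin(s + pi/3) + 2*s*sin(s + pi/3) - 6*s*cos(s + pi/3) - 5*sin(s + pi/3) - 6*cos(s + pi/3)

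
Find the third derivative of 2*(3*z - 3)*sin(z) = -6*z*cos(z) - 18*sin(z) + 6*cos(z)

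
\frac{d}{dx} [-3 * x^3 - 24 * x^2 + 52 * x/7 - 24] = -9*x^2 - 48*x + 52/7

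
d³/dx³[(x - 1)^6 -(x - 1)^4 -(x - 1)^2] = 120*x^3 - 360*x^2 + 336*x - 96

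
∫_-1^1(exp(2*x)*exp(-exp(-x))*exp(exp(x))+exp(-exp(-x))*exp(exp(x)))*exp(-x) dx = -exp(-E + exp(-1)) + exp(E - exp(-1))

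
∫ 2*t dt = t^2 + C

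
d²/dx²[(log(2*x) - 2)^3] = (-3*log(x)^2 - 6*log(2)*log(x) + 18*log(x) - 24 - 3*log(2)^2 + 18*log(2))/x^2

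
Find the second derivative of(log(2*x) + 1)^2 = (-2*log(x) - 2*log(2))/x^2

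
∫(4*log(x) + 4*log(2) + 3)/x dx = (2*log(2*x) + 3)*log(2*x) + C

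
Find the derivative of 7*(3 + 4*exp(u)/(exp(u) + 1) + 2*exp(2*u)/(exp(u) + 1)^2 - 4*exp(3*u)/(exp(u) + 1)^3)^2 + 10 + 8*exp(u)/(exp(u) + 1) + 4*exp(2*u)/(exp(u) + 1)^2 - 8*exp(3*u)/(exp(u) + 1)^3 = (-288*exp(6*u) - 224*exp(5*u) + 2800*exp(4*u) + 3168*exp(3*u) + 1280*exp(2*u) + 176*exp(u))/(exp(7*u) + 7*exp(6*u) + 21*exp(5*u) + 35*exp(4*u) + 35*exp(3*u) + 21*exp(2*u) + 7*exp(u) + 1)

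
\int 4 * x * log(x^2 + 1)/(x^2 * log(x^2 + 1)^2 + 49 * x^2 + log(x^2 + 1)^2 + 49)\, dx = log(log(x^2 + 1)^2/49 + 1) + C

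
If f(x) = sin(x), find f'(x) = cos(x)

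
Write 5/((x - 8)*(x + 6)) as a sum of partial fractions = -5/(14*(x + 6)) + 5/(14*(x - 8))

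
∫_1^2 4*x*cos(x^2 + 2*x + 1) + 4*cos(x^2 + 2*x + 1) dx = 2*sin(9) - 2*sin(4)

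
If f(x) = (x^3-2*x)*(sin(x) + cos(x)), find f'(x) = sqrt(2)*(x^3*cos(x + pi/4) + 3*x^2*sin(x + pi/4) - 2*x*cos(x + pi/4) - 2*sin(x + pi/4))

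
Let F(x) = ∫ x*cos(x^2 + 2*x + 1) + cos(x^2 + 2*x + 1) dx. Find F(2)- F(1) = sin(9)/2 - sin(4)/2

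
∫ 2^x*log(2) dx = 2^x + C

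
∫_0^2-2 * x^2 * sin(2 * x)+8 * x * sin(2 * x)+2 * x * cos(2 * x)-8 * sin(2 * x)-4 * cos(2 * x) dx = -4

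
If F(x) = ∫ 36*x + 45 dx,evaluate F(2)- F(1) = 99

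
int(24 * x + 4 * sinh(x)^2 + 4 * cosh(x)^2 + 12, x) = 12*x^2 + 12*x + 2*sinh(2*x) + C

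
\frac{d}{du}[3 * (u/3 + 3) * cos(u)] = -u*sin(u) - 9*sin(u) + cos(u)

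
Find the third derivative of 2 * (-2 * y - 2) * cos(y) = -4*y*sin(y) - 4*sin(y) + 12*cos(y)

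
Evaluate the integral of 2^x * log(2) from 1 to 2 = 2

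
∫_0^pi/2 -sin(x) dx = -1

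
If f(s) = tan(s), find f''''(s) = 24*tan(s)^5 + 40*tan(s)^3 + 16*tan(s)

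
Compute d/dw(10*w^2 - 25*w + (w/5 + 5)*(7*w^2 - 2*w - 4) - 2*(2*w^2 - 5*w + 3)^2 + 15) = -32*w^3 + 621*w^2/5 - 294*w/5 + 121/5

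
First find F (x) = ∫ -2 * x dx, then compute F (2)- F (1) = -3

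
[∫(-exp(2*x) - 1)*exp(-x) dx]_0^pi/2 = -exp(pi/2) + exp(-pi/2)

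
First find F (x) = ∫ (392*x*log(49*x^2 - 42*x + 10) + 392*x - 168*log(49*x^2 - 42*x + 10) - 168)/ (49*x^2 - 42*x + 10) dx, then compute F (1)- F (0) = -2*log(10)^2 - 4*log(10) + 4*log(17) + 2*log(17)^2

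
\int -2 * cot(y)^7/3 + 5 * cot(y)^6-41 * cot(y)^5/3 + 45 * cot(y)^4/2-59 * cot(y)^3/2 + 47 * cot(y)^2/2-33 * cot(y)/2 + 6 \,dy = (4*cot(y)^5 - 36*cot(y)^4 + 117*cot(y)^3 - 210*cot(y)^2 + 297*cot(y) - 216)*cot(y)/36 + C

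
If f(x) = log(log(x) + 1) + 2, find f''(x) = (-log(x) - 2)/(x^2*log(x)^2 + 2*x^2*log(x) + x^2)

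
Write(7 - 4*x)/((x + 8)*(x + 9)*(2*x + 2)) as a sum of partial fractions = 43/(16*(x + 9)) - 39/(14*(x + 8)) + 11/(112*(x + 1))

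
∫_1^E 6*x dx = -3 + 3*exp(2)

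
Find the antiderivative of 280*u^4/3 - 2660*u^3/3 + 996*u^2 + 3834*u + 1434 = 56*u^5/3 - 665*u^4/3 + 332*u^3 + 1917*u^2 + 1434*u + C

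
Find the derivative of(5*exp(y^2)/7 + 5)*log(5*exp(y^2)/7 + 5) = 10*y*exp(y^2)*log(exp(y^2)/7 + 1)/7 + 10*y*exp(y^2)/7 + 10*y*exp(y^2)*log(5)/7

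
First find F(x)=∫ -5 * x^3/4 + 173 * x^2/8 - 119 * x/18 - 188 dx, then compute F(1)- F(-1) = -4339/12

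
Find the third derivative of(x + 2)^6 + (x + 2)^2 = 120*x^3 + 720*x^2 + 1440*x + 960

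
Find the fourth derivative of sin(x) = sin(x)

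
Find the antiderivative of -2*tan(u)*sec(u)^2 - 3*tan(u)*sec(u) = -(sec(u) + 3)*sec(u) + C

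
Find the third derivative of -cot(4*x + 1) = 384*cot(4*x + 1)^4 + 512*cot(4*x + 1)^2 + 128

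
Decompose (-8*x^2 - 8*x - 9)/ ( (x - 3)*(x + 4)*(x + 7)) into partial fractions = -23/(2*(x + 7)) + 5/(x + 4) - 3/(2*(x - 3))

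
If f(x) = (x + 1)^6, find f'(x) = 6*x^5 + 30*x^4 + 60*x^3 + 60*x^2 + 30*x + 6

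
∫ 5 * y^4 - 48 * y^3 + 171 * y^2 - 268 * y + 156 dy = y^5 - 12*y^4 + 57*y^3 - 134*y^2 + 156*y + C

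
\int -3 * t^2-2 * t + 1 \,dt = -t^3 - t^2 + t + C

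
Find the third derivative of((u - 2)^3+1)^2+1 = 120*u^3 - 720*u^2 + 1440*u - 948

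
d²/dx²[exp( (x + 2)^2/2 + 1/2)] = x^2*exp(x^2/2 + 2*x + 5/2) + 4*x*exp(x^2/2 + 2*x + 5/2) + 5*exp(x^2/2 + 2*x + 5/2)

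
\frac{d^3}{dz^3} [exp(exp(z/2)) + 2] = exp(z/2 + exp(z/2))/8 + 3*exp(z + exp(z/2))/8 + exp(3*z/2 + exp(z/2))/8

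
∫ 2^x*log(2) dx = 2^x + C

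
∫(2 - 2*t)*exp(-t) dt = 2*t*exp(-t) + C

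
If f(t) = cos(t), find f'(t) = -sin(t)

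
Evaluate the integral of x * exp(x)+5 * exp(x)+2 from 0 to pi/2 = -12 + (2 + exp(pi/2))*(pi/2 + 4)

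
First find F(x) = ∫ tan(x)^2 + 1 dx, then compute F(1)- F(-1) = 2*tan(1)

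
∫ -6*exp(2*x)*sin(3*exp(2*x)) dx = cos(3*exp(2*x)) + C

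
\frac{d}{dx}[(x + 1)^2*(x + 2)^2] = 4*x^3 + 18*x^2 + 26*x + 12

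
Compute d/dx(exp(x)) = exp(x)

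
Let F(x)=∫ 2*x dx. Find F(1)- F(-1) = 0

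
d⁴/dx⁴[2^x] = 2^x*log(2)^4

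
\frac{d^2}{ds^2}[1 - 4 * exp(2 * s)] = -16*exp(2*s)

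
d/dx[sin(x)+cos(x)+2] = -sin(x) + cos(x)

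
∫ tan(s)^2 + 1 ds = tan(s) + C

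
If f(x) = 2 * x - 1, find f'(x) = 2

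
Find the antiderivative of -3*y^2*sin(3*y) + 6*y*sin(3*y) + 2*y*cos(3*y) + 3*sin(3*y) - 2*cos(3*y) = (y^2 - 2*y - 1)*cos(3*y) + C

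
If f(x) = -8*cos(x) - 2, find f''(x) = 8*cos(x)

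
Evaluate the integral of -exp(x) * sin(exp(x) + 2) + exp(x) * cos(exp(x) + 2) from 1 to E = sqrt(2)*(sin(pi/4 + 2 + exp(E)) - sin(pi/4 + 2 + E))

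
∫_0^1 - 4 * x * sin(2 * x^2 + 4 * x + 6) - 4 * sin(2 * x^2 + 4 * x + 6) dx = -cos(6) + cos(12)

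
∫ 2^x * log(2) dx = 2^x + C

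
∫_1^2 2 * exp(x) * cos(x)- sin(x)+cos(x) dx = -(1 + E)*(cos(1) + sin(1)) + (1 + exp(2))*(cos(2) + sin(2))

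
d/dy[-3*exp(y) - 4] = -3*exp(y)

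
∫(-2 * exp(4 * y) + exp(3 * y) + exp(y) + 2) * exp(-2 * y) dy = (-(1 - exp(2*y))^2 + exp(3*y) - exp(y))*exp(-2*y) + C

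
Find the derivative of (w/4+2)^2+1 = w/8 + 1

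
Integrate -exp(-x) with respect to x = exp(-x) + C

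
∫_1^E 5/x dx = 5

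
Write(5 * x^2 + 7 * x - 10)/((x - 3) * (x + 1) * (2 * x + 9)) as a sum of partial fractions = 239/(105*(2*x + 9)) + 3/(7*(x + 1)) + 14/(15*(x - 3))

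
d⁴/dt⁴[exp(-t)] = exp(-t)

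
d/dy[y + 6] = 1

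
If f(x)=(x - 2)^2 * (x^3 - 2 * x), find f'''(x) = 60*x^2 - 96*x + 12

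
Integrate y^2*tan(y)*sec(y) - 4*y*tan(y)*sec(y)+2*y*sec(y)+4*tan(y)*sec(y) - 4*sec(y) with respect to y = (y - 2)^2*sec(y) + C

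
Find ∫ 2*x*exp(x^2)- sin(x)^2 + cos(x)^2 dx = exp(x^2) + sin(2*x)/2 + C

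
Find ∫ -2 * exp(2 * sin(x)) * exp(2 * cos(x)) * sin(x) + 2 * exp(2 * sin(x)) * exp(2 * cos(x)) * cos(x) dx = exp(2*sqrt(2)*sin(x + pi/4)) + C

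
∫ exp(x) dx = exp(x) + C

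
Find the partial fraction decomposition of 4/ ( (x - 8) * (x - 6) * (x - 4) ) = 1/(2*(x - 4)) - 1/(x - 6) + 1/(2*(x - 8))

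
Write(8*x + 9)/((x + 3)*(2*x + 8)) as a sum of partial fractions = 23/(2*(x + 4)) - 15/(2*(x + 3))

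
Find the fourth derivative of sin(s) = sin(s)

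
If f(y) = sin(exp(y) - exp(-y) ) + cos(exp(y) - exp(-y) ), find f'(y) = sqrt(2)*(exp(2*y) + 1)*exp(-y)*cos(exp(y) + pi/4 - exp(-y))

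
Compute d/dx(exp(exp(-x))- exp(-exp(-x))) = (-exp(2*exp(-x)) - 1)*exp(-x - exp(-x))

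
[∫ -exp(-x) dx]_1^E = -exp(-1) + exp(-E)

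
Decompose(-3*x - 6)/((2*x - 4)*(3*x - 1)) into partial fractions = 21/(10*(3*x - 1)) - 6/(5*(x - 2))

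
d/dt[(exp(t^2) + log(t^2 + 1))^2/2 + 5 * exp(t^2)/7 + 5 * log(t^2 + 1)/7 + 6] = (14*t^3*exp(2*t^2) + 14*t^3*exp(t^2)*log(t^2 + 1) + 10*t^3*exp(t^2) + 14*t*exp(2*t^2) + 14*t*exp(t^2)*log(t^2 + 1) + 24*t*exp(t^2) + 14*t*log(t^2 + 1) + 10*t)/(7*t^2 + 7)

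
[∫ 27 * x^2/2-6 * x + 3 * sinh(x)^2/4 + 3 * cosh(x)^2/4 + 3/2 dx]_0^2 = 3*sinh(4)/8 + 27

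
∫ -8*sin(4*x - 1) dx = 2*cos(4*x - 1) + C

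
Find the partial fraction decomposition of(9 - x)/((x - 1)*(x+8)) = -17/(9*(x + 8)) + 8/(9*(x - 1))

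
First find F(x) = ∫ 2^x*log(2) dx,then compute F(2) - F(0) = 3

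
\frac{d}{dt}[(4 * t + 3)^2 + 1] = 32*t + 24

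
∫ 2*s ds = s^2 + C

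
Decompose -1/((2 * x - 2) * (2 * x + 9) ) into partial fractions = 1/(11*(2*x + 9)) - 1/(22*(x - 1))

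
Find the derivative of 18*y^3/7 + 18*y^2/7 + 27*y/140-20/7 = 54*y^2/7 + 36*y/7 + 27/140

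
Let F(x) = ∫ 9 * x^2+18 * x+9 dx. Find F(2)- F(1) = 57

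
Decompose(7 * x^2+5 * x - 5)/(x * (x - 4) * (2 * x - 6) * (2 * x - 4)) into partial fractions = 33/(16*(x - 2)) - 73/(12*(x - 3)) + 127/(32*(x - 4)) + 5/(96*x)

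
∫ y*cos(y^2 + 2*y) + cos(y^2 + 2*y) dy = sin(y*(y + 2))/2 + C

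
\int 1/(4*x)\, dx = log(x)/4 + C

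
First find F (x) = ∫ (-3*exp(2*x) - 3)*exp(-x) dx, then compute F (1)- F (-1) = -6*E + 6*exp(-1)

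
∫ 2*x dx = x^2 + C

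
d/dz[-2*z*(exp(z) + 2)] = -2*z*exp(z) - 2*exp(z) - 4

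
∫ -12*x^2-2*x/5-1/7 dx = -4*x^3 - x^2/5 - x/7 + C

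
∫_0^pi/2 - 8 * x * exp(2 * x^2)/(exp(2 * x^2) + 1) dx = -2*log(1 + exp(pi^2/2)) + 2*log(2)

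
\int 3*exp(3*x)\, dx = exp(3*x) + C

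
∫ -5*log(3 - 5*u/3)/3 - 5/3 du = (9 - 5*u)*log(3 - 5*u/3)/3 + C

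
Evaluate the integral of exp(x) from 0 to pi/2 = -1 + exp(pi/2)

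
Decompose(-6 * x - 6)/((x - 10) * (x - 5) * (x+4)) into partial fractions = 1/(7*(x + 4)) + 4/(5*(x - 5)) - 33/(35*(x - 10))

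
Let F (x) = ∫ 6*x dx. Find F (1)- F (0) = 3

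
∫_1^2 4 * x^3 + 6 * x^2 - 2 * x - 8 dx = 18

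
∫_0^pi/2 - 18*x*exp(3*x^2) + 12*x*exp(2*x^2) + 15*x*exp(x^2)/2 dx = -3*exp(3*pi^2/4) - 15/4 + 15*exp(pi^2/4)/4 + 3*exp(pi^2/2)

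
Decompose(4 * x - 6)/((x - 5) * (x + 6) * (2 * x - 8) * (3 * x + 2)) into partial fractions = -117/(3808*(3*x + 2)) + 3/(352*(x + 6)) - 1/(28*(x - 4)) + 7/(187*(x - 5))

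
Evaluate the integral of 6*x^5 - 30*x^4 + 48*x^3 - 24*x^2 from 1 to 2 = 1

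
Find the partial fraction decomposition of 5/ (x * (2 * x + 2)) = -5/(2*(x + 1)) + 5/(2*x)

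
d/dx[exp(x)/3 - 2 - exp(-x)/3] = (exp(2*x) + 1)*exp(-x)/3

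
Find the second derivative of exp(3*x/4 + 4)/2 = 9*exp(3*x/4 + 4)/32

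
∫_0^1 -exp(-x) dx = -1 + exp(-1)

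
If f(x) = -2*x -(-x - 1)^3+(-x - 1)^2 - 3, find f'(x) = 3*x^2 + 8*x + 3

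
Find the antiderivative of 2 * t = t^2 + C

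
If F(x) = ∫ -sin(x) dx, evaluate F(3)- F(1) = cos(3) - cos(1)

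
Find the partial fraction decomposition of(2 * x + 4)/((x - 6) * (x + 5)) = 6/(11*(x + 5)) + 16/(11*(x - 6))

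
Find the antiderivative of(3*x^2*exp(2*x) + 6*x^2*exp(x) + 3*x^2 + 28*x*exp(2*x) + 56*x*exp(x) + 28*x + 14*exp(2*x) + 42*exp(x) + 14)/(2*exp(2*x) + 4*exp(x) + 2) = ((exp(x) + 1)*(x^3 + 14*x^2 + 14*x - 14) + 14*exp(x))/(2*(exp(x) + 1)) + C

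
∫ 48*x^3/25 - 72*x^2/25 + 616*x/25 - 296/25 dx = 12*x^4/25 - 24*x^3/25 + 308*x^2/25 - 296*x/25 + C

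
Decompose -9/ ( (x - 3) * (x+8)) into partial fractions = 9/(11*(x + 8)) - 9/(11*(x - 3))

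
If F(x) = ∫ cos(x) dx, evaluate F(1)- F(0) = sin(1)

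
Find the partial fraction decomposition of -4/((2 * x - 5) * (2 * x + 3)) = 1/(2*(2*x + 3)) - 1/(2*(2*x - 5))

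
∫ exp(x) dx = exp(x) + C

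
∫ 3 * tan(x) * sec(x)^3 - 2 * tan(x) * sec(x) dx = (sec(x)^2 - 2)*sec(x) + C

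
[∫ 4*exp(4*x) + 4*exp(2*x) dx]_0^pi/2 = -4 + (1 + exp(pi))^2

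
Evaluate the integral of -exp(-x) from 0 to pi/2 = -1 + exp(-pi/2)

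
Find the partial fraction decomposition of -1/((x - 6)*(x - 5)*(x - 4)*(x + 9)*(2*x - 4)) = -1/(60060*(x + 9)) + 1/(528*(x - 2)) - 1/(104*(x - 4)) + 1/(84*(x - 5)) - 1/(240*(x - 6))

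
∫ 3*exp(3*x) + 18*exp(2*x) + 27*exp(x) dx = (exp(x) + 3)^3 + C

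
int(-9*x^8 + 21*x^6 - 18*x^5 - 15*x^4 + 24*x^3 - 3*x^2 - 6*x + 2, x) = -x^9 + 3*x^7 - 3*x^6 - 3*x^5 + 6*x^4 - x^3 - 3*x^2 + 2*x + C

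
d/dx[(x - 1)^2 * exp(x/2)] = x^2*exp(x/2)/2 + x*exp(x/2) - 3*exp(x/2)/2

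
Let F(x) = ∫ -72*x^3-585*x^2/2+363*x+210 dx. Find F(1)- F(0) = 276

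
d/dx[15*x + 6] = 15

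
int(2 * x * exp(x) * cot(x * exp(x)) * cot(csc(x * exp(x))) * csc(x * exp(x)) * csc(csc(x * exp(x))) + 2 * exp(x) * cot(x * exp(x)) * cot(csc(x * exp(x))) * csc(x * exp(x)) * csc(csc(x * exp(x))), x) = 2*csc(csc(x*exp(x))) + C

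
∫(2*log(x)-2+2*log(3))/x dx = (log(3*x) - 1)^2 + C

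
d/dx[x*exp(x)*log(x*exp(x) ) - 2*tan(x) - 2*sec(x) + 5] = x*(x + log(x))*exp(x) + x*exp(x) + (x + log(x))*exp(x) + exp(x) - 2*tan(x)^2 - 2*tan(x)*sec(x) - 2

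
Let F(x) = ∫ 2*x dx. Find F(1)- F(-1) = 0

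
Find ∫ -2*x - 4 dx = -x^2 - 4*x + C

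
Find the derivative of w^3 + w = 3*w^2 + 1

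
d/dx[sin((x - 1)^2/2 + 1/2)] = (x - 1)*cos(x^2/2 - x + 1)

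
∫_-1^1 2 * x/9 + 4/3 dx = 8/3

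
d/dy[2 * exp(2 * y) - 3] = 4*exp(2*y)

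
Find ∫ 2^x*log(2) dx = 2^x + C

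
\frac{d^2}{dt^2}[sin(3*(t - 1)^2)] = -36*t^2*sin(3*t^2 - 6*t + 3) + 72*t*sin(3*t^2 - 6*t + 3) - 36*sin(3*t^2 - 6*t + 3) + 6*cos(3*t^2 - 6*t + 3)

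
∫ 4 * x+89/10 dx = 2*x^2 + 89*x/10 + C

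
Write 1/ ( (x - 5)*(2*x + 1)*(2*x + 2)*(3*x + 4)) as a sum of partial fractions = -27/(190*(3*x + 4)) - 4/(55*(2*x + 1)) + 1/(12*(x + 1)) + 1/(2508*(x - 5))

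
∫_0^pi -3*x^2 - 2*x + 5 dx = (-2 + pi)*(-pi^2 - 3*pi - 1) - 2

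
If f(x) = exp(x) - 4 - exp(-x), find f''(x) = (exp(2*x) - 1)*exp(-x)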